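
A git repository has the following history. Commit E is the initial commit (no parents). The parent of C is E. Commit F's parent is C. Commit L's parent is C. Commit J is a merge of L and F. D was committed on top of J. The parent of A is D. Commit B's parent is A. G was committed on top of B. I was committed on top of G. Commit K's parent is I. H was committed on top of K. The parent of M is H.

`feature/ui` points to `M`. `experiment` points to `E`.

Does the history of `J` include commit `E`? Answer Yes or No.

Ancestors of J (commits reachable by following parents): {C, E, F, J, L}.
E is in that set, so it is an ancestor of J.

Yes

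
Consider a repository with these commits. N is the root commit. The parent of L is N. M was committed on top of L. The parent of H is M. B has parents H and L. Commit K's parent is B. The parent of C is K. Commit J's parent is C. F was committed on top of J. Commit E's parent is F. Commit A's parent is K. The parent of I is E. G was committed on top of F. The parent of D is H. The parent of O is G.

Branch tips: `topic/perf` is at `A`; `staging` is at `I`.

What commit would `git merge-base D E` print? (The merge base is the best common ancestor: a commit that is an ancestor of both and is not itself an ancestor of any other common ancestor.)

Ancestors of D: {D, H, L, M, N}.
Ancestors of E: {B, C, E, F, H, J, K, L, M, N}.
Common ancestors: {H, L, M, N}.
Among these, H is not an ancestor of any other common ancestor — it is the merge base.

H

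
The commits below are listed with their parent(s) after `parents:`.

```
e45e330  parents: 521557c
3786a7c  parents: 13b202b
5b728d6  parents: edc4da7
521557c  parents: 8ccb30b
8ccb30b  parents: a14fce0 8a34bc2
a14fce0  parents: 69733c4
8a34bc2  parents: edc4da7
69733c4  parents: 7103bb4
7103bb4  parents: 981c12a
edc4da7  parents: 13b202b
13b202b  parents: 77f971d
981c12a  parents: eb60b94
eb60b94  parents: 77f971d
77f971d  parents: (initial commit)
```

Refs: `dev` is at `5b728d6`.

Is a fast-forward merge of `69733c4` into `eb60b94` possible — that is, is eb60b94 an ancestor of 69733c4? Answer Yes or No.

Yes

A fast-forward from eb60b94 to 69733c4 is possible iff eb60b94 is an ancestor of 69733c4.
Ancestors of 69733c4: {69733c4, 7103bb4, 77f971d, 981c12a, eb60b94}.
eb60b94 is among them, so fast-forward is possible.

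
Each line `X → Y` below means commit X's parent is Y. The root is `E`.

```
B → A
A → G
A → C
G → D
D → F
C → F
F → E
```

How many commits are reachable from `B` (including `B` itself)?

Walking parent pointers from B: reachable set = {A, B, C, D, E, F, G}.
That is 7 commits.

7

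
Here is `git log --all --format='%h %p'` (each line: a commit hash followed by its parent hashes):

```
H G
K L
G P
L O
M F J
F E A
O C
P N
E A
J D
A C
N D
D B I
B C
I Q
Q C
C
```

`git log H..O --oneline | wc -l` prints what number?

Reachable from O: {C, O}.
Reachable from H: {B, C, D, G, H, I, N, P, Q}.
In O's history but not H's: {O} — 1 commit.

1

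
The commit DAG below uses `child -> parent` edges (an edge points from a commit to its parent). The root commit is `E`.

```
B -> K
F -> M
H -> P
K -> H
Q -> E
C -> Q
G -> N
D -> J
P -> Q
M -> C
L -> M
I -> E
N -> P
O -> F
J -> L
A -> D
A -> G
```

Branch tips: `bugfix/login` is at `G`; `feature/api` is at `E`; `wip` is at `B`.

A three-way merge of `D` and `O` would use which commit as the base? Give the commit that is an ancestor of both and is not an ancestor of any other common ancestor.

Ancestors of D: {C, D, E, J, L, M, Q}.
Ancestors of O: {C, E, F, M, O, Q}.
Common ancestors: {C, E, M, Q}.
Among these, M is not an ancestor of any other common ancestor — it is the merge base.

M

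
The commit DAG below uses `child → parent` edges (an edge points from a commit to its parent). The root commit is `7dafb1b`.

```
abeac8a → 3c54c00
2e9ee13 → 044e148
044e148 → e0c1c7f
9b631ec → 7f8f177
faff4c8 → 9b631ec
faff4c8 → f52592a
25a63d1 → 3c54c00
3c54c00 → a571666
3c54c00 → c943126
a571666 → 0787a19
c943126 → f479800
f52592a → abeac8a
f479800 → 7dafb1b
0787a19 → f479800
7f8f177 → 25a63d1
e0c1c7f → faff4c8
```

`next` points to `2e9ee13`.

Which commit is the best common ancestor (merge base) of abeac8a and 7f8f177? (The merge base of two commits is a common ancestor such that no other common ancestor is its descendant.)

3c54c00

Ancestors of abeac8a: {0787a19, 3c54c00, 7dafb1b, a571666, abeac8a, c943126, f479800}.
Ancestors of 7f8f177: {0787a19, 25a63d1, 3c54c00, 7dafb1b, 7f8f177, a571666, c943126, f479800}.
Common ancestors: {0787a19, 3c54c00, 7dafb1b, a571666, c943126, f479800}.
Among these, 3c54c00 is not an ancestor of any other common ancestor — it is the merge base.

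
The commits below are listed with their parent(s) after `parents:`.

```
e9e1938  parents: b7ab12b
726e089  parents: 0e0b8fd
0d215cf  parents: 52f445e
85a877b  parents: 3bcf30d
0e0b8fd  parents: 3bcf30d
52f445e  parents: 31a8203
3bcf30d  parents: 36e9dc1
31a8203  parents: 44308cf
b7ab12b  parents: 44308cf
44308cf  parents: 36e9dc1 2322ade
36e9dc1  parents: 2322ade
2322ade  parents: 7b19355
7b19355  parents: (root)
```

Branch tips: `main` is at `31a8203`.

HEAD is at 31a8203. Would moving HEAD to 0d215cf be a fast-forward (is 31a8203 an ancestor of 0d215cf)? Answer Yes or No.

A fast-forward from 31a8203 to 0d215cf is possible iff 31a8203 is an ancestor of 0d215cf.
Ancestors of 0d215cf: {0d215cf, 2322ade, 31a8203, 36e9dc1, 44308cf, 52f445e, 7b19355}.
31a8203 is among them, so fast-forward is possible.

Yes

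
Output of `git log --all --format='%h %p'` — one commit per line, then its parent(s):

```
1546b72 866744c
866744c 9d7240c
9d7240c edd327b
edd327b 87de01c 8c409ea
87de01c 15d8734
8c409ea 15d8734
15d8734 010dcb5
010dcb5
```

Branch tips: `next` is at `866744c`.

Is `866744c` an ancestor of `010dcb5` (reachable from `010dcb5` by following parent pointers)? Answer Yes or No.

Ancestors of 010dcb5: {010dcb5}.
866744c is not in that set, so it is not an ancestor of 010dcb5.

No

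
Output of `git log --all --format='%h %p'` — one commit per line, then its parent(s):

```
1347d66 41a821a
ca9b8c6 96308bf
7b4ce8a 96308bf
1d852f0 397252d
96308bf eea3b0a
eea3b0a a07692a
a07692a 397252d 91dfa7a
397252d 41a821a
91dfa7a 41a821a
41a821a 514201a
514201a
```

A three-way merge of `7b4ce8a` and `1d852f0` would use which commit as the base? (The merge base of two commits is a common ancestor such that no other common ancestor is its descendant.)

397252d

Ancestors of 7b4ce8a: {397252d, 41a821a, 514201a, 7b4ce8a, 91dfa7a, 96308bf, a07692a, eea3b0a}.
Ancestors of 1d852f0: {1d852f0, 397252d, 41a821a, 514201a}.
Common ancestors: {397252d, 41a821a, 514201a}.
Among these, 397252d is not an ancestor of any other common ancestor — it is the merge base.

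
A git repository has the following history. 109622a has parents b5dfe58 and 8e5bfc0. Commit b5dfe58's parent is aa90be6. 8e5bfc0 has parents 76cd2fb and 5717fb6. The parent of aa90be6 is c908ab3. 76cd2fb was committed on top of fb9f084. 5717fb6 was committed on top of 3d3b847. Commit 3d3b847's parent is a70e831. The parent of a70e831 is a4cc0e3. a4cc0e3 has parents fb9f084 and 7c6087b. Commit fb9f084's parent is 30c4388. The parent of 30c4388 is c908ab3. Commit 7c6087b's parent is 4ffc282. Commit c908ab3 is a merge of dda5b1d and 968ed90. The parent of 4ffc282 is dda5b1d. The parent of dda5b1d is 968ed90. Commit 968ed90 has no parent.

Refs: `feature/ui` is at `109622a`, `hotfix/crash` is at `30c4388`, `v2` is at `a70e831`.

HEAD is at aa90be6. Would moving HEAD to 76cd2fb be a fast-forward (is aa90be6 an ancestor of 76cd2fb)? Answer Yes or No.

No

A fast-forward from aa90be6 to 76cd2fb is possible iff aa90be6 is an ancestor of 76cd2fb.
Ancestors of 76cd2fb: {30c4388, 76cd2fb, 968ed90, c908ab3, dda5b1d, fb9f084}.
aa90be6 is not among them, so fast-forward is not possible.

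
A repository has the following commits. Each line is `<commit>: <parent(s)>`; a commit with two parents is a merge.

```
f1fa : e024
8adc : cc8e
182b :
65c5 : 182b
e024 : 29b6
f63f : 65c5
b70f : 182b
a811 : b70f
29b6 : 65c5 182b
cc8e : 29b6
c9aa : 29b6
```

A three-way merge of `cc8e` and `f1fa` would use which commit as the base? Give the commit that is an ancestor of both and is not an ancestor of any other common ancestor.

29b6

Ancestors of cc8e: {182b, 29b6, 65c5, cc8e}.
Ancestors of f1fa: {182b, 29b6, 65c5, e024, f1fa}.
Common ancestors: {182b, 29b6, 65c5}.
Among these, 29b6 is not an ancestor of any other common ancestor — it is the merge base.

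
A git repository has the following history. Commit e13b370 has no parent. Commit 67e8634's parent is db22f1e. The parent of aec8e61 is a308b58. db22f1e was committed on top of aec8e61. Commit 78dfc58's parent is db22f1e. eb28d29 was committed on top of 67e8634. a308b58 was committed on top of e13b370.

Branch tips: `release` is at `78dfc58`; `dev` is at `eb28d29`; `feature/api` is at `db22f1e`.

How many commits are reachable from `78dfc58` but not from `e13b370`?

4

Reachable from 78dfc58: {78dfc58, a308b58, aec8e61, db22f1e, e13b370}.
Reachable from e13b370: {e13b370}.
In 78dfc58's history but not e13b370's: {78dfc58, a308b58, aec8e61, db22f1e} — 4 commits.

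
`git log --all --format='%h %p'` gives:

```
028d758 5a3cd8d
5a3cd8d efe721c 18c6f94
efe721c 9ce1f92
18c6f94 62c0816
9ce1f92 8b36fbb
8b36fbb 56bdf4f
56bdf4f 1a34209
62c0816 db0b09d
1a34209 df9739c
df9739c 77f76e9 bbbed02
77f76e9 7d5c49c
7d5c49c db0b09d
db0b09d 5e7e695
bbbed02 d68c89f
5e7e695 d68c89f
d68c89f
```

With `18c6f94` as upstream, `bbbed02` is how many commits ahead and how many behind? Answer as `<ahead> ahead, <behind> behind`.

1 ahead, 4 behind

Reachable from bbbed02: {bbbed02, d68c89f}.
Reachable from 18c6f94: {18c6f94, 5e7e695, 62c0816, d68c89f, db0b09d}.
Only in bbbed02's history (ahead): {bbbed02} — 1.
Only in 18c6f94's history (behind): {18c6f94, 5e7e695, 62c0816, db0b09d} — 4.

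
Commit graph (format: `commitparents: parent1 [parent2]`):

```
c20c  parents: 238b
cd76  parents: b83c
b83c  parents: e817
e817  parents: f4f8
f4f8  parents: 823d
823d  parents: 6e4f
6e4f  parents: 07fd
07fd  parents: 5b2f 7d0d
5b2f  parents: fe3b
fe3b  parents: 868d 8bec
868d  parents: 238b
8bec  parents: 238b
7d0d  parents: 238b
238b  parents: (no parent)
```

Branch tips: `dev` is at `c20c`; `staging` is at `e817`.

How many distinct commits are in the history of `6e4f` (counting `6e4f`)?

8

Walking parent pointers from 6e4f: reachable set = {07fd, 238b, 5b2f, 6e4f, 7d0d, 868d, 8bec, fe3b}.
That is 8 commits.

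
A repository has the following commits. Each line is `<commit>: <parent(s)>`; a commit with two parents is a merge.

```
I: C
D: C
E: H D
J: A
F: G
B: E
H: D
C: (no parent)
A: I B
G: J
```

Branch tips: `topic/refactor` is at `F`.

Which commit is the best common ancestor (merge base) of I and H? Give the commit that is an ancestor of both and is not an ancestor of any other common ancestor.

Ancestors of I: {C, I}.
Ancestors of H: {C, D, H}.
Common ancestors: {C}.
The only common ancestor is C, so it is the merge base.

C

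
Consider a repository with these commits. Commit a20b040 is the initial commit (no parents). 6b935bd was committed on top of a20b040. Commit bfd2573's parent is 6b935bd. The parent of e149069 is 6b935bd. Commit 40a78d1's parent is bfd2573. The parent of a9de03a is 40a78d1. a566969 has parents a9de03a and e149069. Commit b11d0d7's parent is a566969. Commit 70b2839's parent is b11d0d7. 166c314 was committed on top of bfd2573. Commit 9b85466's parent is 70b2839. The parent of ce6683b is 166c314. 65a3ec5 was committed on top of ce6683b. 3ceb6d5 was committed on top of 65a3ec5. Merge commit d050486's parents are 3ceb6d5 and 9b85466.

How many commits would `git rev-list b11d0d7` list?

8

Walking parent pointers from b11d0d7: reachable set = {40a78d1, 6b935bd, a20b040, a566969, a9de03a, b11d0d7, bfd2573, e149069}.
That is 8 commits.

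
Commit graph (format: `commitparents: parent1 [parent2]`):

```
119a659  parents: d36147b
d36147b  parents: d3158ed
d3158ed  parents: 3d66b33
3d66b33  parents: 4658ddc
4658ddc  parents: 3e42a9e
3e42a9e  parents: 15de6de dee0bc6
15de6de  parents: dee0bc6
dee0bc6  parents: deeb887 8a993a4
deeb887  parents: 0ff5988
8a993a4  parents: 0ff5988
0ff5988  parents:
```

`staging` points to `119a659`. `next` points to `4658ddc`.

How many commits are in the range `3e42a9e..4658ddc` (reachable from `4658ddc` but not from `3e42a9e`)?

Reachable from 4658ddc: {0ff5988, 15de6de, 3e42a9e, 4658ddc, 8a993a4, dee0bc6, deeb887}.
Reachable from 3e42a9e: {0ff5988, 15de6de, 3e42a9e, 8a993a4, dee0bc6, deeb887}.
In 4658ddc's history but not 3e42a9e's: {4658ddc} — 1 commit.

1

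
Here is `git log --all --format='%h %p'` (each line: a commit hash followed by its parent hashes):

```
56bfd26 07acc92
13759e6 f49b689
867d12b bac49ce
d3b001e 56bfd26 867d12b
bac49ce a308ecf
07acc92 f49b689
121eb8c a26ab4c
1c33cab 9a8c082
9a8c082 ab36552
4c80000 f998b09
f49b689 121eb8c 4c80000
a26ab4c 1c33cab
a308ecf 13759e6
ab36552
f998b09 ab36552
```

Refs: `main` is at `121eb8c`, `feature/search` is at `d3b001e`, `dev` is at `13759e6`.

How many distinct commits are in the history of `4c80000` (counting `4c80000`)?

3

Walking parent pointers from 4c80000: reachable set = {4c80000, ab36552, f998b09}.
That is 3 commits.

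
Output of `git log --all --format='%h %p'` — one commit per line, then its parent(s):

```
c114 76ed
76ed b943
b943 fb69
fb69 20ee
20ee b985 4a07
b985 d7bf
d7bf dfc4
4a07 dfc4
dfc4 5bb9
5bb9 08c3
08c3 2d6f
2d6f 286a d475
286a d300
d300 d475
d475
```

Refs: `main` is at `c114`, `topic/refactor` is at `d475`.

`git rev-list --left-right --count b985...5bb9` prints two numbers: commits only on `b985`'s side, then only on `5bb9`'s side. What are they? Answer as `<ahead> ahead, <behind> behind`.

Reachable from b985: {08c3, 286a, 2d6f, 5bb9, b985, d300, d475, d7bf, dfc4}.
Reachable from 5bb9: {08c3, 286a, 2d6f, 5bb9, d300, d475}.
Only in b985's history (ahead): {b985, d7bf, dfc4} — 3.
Only in 5bb9's history (behind): {} — 0.

3 ahead, 0 behind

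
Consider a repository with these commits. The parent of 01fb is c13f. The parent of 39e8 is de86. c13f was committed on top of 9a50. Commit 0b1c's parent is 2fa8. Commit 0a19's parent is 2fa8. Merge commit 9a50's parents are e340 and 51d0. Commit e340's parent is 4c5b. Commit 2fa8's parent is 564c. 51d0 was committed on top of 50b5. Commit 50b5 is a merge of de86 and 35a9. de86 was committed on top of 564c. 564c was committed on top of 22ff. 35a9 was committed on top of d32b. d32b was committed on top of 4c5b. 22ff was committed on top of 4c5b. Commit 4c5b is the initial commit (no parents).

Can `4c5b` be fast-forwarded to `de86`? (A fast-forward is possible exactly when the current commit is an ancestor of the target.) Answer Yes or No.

A fast-forward from 4c5b to de86 is possible iff 4c5b is an ancestor of de86.
Ancestors of de86: {22ff, 4c5b, 564c, de86}.
4c5b is among them, so fast-forward is possible.

Yes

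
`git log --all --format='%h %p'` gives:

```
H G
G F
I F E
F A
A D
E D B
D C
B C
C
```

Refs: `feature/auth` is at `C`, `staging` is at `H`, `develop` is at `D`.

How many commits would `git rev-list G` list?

Walking parent pointers from G: reachable set = {A, C, D, F, G}.
That is 5 commits.

5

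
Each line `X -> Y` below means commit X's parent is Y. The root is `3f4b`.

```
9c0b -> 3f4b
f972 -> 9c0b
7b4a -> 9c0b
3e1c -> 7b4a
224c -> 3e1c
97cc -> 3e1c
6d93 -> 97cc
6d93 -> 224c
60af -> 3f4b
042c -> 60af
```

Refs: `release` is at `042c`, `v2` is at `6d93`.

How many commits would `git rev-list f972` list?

Walking parent pointers from f972: reachable set = {3f4b, 9c0b, f972}.
That is 3 commits.

3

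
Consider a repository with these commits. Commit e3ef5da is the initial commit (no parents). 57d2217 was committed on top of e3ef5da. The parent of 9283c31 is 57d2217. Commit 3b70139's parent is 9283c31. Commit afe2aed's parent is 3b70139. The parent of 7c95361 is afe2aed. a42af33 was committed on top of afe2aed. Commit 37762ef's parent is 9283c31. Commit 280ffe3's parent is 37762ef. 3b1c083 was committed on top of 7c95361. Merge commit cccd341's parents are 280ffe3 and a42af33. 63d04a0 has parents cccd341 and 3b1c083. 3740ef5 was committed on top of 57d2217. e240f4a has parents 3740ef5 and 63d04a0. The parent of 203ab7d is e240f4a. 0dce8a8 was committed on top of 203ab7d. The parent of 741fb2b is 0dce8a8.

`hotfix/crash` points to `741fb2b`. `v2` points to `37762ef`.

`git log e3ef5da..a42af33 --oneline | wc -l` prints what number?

5

Reachable from a42af33: {3b70139, 57d2217, 9283c31, a42af33, afe2aed, e3ef5da}.
Reachable from e3ef5da: {e3ef5da}.
In a42af33's history but not e3ef5da's: {3b70139, 57d2217, 9283c31, a42af33, afe2aed} — 5 commits.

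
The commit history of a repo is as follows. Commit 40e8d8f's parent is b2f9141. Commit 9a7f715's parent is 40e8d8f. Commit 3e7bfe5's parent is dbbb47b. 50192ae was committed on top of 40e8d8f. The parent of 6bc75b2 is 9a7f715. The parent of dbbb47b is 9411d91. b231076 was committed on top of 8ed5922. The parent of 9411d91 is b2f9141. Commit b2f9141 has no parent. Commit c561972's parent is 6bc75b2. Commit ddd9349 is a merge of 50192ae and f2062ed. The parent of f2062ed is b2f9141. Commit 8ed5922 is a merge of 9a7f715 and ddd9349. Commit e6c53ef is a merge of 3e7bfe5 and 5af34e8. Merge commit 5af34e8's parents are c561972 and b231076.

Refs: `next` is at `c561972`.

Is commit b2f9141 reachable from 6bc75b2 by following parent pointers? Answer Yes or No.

Yes

Ancestors of 6bc75b2 (commits reachable by following parents): {40e8d8f, 6bc75b2, 9a7f715, b2f9141}.
b2f9141 is in that set, so it is an ancestor of 6bc75b2.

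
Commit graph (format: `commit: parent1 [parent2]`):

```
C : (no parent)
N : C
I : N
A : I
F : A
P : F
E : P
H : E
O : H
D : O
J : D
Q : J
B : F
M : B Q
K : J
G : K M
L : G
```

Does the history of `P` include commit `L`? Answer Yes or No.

Ancestors of P: {A, C, F, I, N, P}.
L is not in that set, so it is not an ancestor of P.

No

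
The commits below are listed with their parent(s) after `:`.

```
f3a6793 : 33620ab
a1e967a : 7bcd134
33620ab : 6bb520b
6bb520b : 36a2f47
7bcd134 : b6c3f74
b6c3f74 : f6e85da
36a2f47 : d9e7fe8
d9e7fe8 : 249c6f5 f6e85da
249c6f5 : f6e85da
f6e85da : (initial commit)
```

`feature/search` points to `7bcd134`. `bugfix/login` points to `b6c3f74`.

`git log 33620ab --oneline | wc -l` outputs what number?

Walking parent pointers from 33620ab: reachable set = {249c6f5, 33620ab, 36a2f47, 6bb520b, d9e7fe8, f6e85da}.
That is 6 commits.

6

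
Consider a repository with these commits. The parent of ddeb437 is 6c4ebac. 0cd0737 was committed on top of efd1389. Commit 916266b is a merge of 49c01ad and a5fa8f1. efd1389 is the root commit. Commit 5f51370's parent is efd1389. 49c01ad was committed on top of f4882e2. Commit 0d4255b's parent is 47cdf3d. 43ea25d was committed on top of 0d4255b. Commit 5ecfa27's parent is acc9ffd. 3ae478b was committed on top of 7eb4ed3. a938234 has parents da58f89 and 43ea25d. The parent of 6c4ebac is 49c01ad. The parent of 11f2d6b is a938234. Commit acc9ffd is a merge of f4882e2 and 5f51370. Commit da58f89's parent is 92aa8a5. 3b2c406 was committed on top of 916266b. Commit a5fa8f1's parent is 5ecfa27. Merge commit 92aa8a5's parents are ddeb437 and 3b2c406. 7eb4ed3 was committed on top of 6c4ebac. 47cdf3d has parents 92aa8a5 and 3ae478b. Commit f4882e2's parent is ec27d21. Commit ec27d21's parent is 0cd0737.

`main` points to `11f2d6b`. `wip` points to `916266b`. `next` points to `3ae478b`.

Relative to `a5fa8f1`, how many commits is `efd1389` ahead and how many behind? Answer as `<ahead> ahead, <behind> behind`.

0 ahead, 7 behind

Reachable from efd1389: {efd1389}.
Reachable from a5fa8f1: {0cd0737, 5ecfa27, 5f51370, a5fa8f1, acc9ffd, ec27d21, efd1389, f4882e2}.
Only in efd1389's history (ahead): {} — 0.
Only in a5fa8f1's history (behind): {0cd0737, 5ecfa27, 5f51370, a5fa8f1, acc9ffd, ec27d21, f4882e2} — 7.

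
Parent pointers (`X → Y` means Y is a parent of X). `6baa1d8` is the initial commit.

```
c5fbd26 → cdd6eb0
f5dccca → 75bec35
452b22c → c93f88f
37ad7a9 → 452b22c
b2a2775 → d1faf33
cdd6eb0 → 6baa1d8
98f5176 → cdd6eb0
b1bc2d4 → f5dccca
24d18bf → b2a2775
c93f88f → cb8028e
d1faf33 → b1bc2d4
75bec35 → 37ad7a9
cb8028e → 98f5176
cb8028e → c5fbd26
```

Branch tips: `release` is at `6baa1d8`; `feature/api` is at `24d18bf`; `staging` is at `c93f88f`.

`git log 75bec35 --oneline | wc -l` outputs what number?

Walking parent pointers from 75bec35: reachable set = {37ad7a9, 452b22c, 6baa1d8, 75bec35, 98f5176, c5fbd26, c93f88f, cb8028e, cdd6eb0}.
That is 9 commits.

9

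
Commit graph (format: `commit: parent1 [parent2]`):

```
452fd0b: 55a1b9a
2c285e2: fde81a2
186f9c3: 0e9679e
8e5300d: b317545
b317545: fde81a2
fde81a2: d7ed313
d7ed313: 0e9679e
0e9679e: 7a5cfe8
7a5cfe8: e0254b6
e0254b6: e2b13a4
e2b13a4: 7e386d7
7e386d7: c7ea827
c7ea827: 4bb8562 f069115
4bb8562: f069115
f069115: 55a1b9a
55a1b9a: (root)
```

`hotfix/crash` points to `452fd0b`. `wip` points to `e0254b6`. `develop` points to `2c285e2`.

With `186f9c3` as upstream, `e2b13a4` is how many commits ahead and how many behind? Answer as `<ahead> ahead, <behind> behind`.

0 ahead, 4 behind

Reachable from e2b13a4: {4bb8562, 55a1b9a, 7e386d7, c7ea827, e2b13a4, f069115}.
Reachable from 186f9c3: {0e9679e, 186f9c3, 4bb8562, 55a1b9a, 7a5cfe8, 7e386d7, c7ea827, e0254b6, e2b13a4, f069115}.
Only in e2b13a4's history (ahead): {} — 0.
Only in 186f9c3's history (behind): {0e9679e, 186f9c3, 7a5cfe8, e0254b6} — 4.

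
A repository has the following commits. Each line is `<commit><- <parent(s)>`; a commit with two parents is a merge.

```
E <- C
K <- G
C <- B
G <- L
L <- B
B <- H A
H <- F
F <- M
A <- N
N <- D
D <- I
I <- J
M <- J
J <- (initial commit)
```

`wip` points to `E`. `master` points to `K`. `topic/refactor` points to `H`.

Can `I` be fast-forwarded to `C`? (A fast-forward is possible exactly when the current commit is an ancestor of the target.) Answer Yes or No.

A fast-forward from I to C is possible iff I is an ancestor of C.
Ancestors of C: {A, B, C, D, F, H, I, J, M, N}.
I is among them, so fast-forward is possible.

Yes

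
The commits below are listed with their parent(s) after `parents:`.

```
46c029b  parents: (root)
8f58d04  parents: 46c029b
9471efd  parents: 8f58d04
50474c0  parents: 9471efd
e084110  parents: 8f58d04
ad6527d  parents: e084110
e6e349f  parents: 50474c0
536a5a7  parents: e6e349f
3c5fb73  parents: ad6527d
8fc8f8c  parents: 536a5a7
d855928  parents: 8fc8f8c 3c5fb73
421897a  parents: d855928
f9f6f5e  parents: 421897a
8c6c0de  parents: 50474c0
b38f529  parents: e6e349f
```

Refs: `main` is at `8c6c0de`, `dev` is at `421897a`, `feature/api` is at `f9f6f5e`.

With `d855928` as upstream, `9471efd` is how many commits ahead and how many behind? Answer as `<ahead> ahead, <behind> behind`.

Reachable from 9471efd: {46c029b, 8f58d04, 9471efd}.
Reachable from d855928: {3c5fb73, 46c029b, 50474c0, 536a5a7, 8f58d04, 8fc8f8c, 9471efd, ad6527d, d855928, e084110, e6e349f}.
Only in 9471efd's history (ahead): {} — 0.
Only in d855928's history (behind): {3c5fb73, 50474c0, 536a5a7, 8fc8f8c, ad6527d, d855928, e084110, e6e349f} — 8.

0 ahead, 8 behind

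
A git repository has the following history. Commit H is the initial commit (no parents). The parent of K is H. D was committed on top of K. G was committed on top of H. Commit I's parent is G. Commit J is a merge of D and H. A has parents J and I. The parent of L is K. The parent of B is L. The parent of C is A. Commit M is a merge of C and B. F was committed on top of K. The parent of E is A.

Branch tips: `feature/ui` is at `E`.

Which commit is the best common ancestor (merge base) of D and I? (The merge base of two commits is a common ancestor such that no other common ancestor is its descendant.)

H

Ancestors of D: {D, H, K}.
Ancestors of I: {G, H, I}.
Common ancestors: {H}.
The only common ancestor is H, so it is the merge base.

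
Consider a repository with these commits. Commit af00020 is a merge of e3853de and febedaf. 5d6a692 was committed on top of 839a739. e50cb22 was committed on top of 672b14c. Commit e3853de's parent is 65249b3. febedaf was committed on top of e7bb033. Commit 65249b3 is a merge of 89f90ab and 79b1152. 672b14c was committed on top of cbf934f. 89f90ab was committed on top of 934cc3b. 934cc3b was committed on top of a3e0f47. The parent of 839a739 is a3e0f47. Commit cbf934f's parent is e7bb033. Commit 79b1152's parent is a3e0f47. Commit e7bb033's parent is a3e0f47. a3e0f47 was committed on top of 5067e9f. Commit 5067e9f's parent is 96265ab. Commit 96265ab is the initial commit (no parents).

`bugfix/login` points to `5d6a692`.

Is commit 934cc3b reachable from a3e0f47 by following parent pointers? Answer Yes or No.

No

Ancestors of a3e0f47: {5067e9f, 96265ab, a3e0f47}.
934cc3b is not in that set, so it is not an ancestor of a3e0f47.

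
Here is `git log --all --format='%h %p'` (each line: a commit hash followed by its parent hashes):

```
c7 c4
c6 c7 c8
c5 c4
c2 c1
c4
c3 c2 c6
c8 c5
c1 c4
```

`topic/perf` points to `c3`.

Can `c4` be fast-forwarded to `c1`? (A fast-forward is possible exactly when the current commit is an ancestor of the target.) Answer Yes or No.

A fast-forward from c4 to c1 is possible iff c4 is an ancestor of c1.
Ancestors of c1: {c1, c4}.
c4 is among them, so fast-forward is possible.

Yes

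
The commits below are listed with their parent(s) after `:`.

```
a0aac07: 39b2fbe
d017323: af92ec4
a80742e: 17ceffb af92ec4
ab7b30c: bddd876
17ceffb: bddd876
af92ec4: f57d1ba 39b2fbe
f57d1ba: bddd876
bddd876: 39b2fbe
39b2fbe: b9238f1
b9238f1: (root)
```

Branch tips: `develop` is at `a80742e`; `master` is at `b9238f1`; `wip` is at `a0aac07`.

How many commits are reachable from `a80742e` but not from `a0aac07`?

5

Reachable from a80742e: {17ceffb, 39b2fbe, a80742e, af92ec4, b9238f1, bddd876, f57d1ba}.
Reachable from a0aac07: {39b2fbe, a0aac07, b9238f1}.
In a80742e's history but not a0aac07's: {17ceffb, a80742e, af92ec4, bddd876, f57d1ba} — 5 commits.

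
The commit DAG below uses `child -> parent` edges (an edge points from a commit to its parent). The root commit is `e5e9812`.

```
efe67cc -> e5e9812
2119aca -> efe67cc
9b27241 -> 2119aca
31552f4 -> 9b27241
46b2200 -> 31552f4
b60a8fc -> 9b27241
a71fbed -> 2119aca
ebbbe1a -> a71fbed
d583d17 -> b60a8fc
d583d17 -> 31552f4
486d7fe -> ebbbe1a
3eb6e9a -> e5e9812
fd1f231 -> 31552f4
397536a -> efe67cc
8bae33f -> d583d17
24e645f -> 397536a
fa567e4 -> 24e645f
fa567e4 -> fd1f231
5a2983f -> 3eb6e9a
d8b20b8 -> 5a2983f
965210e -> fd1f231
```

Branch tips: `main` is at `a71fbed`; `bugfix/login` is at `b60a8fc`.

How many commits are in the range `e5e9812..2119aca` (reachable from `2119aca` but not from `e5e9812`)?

Reachable from 2119aca: {2119aca, e5e9812, efe67cc}.
Reachable from e5e9812: {e5e9812}.
In 2119aca's history but not e5e9812's: {2119aca, efe67cc} — 2 commits.

2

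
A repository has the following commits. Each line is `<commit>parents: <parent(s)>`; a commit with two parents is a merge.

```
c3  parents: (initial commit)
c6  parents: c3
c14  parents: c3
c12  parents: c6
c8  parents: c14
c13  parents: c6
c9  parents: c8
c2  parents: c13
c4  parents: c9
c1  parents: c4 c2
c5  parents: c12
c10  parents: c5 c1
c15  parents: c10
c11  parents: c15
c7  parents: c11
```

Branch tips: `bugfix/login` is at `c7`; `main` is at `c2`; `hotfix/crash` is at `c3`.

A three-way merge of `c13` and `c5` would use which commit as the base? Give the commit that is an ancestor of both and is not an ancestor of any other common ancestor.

Ancestors of c13: {c13, c3, c6}.
Ancestors of c5: {c12, c3, c5, c6}.
Common ancestors: {c3, c6}.
Among these, c6 is not an ancestor of any other common ancestor — it is the merge base.

c6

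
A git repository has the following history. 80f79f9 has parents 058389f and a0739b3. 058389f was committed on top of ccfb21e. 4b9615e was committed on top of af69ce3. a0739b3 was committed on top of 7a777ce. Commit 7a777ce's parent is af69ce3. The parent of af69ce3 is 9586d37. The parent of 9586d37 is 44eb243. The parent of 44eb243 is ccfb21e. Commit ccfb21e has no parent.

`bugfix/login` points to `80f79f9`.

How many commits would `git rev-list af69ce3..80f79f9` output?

4

Reachable from 80f79f9: {058389f, 44eb243, 7a777ce, 80f79f9, 9586d37, a0739b3, af69ce3, ccfb21e}.
Reachable from af69ce3: {44eb243, 9586d37, af69ce3, ccfb21e}.
In 80f79f9's history but not af69ce3's: {058389f, 7a777ce, 80f79f9, a0739b3} — 4 commits.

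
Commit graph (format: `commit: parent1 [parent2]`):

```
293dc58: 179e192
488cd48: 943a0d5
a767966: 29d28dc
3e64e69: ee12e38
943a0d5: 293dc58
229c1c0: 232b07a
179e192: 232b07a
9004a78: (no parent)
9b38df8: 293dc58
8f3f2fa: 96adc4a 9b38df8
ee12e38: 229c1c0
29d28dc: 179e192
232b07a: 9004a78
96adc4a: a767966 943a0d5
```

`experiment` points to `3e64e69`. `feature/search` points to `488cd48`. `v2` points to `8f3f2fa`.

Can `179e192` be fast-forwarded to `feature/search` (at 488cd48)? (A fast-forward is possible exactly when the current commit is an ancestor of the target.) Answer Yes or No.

A fast-forward from 179e192 to 488cd48 is possible iff 179e192 is an ancestor of 488cd48.
Ancestors of 488cd48: {179e192, 232b07a, 293dc58, 488cd48, 9004a78, 943a0d5}.
179e192 is among them, so fast-forward is possible.

Yes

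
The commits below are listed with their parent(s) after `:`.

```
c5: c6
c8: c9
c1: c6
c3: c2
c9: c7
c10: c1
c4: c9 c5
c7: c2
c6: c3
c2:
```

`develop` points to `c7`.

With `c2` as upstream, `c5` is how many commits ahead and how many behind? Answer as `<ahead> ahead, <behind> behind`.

3 ahead, 0 behind

Reachable from c5: {c2, c3, c5, c6}.
Reachable from c2: {c2}.
Only in c5's history (ahead): {c3, c5, c6} — 3.
Only in c2's history (behind): {} — 0.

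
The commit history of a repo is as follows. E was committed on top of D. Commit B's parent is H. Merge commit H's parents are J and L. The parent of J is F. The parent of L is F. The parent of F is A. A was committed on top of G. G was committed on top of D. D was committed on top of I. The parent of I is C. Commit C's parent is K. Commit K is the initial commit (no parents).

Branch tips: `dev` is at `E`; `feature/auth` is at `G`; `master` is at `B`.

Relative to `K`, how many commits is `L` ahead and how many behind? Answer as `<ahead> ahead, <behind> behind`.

7 ahead, 0 behind

Reachable from L: {A, C, D, F, G, I, K, L}.
Reachable from K: {K}.
Only in L's history (ahead): {A, C, D, F, G, I, L} — 7.
Only in K's history (behind): {} — 0.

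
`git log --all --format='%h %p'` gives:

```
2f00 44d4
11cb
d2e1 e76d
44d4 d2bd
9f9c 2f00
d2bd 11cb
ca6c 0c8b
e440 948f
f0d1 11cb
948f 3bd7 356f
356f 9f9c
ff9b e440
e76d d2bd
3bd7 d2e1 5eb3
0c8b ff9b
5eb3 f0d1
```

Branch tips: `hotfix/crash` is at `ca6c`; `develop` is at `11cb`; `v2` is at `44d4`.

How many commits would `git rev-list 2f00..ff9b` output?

10

Reachable from ff9b: {11cb, 2f00, 356f, 3bd7, 44d4, 5eb3, 948f, 9f9c, d2bd, d2e1, e440, e76d, f0d1, ff9b}.
Reachable from 2f00: {11cb, 2f00, 44d4, d2bd}.
In ff9b's history but not 2f00's: {356f, 3bd7, 5eb3, 948f, 9f9c, d2e1, e440, e76d, f0d1, ff9b} — 10 commits.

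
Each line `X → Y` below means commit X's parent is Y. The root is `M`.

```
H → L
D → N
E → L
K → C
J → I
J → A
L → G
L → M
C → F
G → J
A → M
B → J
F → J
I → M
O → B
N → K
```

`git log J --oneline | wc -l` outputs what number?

Walking parent pointers from J: reachable set = {A, I, J, M}.
That is 4 commits.

4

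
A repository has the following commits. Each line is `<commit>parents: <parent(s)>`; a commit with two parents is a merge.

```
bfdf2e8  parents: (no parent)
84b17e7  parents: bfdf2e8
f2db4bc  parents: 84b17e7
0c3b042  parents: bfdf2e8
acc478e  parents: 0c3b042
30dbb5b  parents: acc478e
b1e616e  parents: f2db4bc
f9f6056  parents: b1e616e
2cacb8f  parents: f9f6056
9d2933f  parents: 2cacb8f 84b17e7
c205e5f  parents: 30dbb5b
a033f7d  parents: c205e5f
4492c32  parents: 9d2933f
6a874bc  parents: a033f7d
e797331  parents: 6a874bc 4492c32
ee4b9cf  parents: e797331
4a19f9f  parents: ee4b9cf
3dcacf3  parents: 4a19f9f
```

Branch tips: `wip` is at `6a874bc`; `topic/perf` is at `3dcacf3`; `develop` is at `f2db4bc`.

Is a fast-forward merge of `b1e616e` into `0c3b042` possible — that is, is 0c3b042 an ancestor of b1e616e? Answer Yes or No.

No

A fast-forward from 0c3b042 to b1e616e is possible iff 0c3b042 is an ancestor of b1e616e.
Ancestors of b1e616e: {84b17e7, b1e616e, bfdf2e8, f2db4bc}.
0c3b042 is not among them, so fast-forward is not possible.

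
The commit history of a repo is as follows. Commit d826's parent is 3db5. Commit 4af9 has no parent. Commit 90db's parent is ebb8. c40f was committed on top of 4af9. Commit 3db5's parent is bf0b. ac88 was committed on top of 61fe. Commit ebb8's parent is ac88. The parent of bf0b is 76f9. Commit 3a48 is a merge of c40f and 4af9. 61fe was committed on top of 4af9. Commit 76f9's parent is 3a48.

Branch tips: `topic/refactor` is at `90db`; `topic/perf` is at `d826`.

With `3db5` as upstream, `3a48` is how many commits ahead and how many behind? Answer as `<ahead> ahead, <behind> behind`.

Reachable from 3a48: {3a48, 4af9, c40f}.
Reachable from 3db5: {3a48, 3db5, 4af9, 76f9, bf0b, c40f}.
Only in 3a48's history (ahead): {} — 0.
Only in 3db5's history (behind): {3db5, 76f9, bf0b} — 3.

0 ahead, 3 behind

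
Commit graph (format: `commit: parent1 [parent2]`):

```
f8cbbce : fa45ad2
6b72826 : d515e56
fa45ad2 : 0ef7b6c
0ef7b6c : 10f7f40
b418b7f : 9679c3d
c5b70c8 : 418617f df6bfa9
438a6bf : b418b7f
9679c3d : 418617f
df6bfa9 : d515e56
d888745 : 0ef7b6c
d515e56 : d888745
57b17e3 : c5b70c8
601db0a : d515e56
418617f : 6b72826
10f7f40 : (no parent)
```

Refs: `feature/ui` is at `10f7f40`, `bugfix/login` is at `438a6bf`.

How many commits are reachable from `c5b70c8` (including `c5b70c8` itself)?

Walking parent pointers from c5b70c8: reachable set = {0ef7b6c, 10f7f40, 418617f, 6b72826, c5b70c8, d515e56, d888745, df6bfa9}.
That is 8 commits.

8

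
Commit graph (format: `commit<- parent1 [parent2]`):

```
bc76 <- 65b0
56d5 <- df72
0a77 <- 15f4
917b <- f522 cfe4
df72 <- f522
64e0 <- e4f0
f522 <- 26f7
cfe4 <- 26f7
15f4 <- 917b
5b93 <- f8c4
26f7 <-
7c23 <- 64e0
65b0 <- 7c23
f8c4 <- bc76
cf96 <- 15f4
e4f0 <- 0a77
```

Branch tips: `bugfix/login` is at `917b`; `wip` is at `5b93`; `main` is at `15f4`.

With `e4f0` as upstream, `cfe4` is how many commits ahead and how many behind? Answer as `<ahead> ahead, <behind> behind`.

Reachable from cfe4: {26f7, cfe4}.
Reachable from e4f0: {0a77, 15f4, 26f7, 917b, cfe4, e4f0, f522}.
Only in cfe4's history (ahead): {} — 0.
Only in e4f0's history (behind): {0a77, 15f4, 917b, e4f0, f522} — 5.

0 ahead, 5 behind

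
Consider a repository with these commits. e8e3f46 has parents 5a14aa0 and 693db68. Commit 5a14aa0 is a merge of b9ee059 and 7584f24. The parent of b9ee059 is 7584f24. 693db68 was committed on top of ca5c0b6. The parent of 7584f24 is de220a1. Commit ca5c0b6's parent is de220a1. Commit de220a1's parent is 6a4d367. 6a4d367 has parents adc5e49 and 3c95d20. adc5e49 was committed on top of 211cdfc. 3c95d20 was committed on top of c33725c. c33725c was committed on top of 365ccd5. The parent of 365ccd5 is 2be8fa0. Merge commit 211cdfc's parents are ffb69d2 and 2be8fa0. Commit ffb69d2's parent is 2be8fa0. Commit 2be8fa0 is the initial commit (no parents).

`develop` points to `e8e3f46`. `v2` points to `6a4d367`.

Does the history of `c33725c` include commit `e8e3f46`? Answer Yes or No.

No

Ancestors of c33725c: {2be8fa0, 365ccd5, c33725c}.
e8e3f46 is not in that set, so it is not an ancestor of c33725c.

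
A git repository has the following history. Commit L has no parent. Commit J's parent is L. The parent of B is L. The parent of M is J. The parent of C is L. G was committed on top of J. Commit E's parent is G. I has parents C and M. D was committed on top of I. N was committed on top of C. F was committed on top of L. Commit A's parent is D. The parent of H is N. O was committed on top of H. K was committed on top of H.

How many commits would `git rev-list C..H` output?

2

Reachable from H: {C, H, L, N}.
Reachable from C: {C, L}.
In H's history but not C's: {H, N} — 2 commits.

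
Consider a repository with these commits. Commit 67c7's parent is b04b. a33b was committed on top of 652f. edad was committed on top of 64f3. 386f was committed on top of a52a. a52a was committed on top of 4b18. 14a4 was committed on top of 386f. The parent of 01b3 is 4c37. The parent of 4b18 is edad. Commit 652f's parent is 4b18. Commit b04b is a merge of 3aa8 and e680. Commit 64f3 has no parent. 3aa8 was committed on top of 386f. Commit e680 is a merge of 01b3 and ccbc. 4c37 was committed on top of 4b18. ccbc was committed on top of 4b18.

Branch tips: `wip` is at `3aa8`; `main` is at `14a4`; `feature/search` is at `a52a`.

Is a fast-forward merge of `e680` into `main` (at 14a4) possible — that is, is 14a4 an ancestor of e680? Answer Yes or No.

A fast-forward from 14a4 to e680 is possible iff 14a4 is an ancestor of e680.
Ancestors of e680: {01b3, 4b18, 4c37, 64f3, ccbc, e680, edad}.
14a4 is not among them, so fast-forward is not possible.

No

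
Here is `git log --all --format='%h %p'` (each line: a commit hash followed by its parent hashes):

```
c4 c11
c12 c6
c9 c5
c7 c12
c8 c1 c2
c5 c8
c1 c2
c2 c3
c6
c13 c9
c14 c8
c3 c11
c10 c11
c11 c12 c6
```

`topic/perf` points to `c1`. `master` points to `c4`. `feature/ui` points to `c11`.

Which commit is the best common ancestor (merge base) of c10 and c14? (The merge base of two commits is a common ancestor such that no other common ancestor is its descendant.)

c11

Ancestors of c10: {c10, c11, c12, c6}.
Ancestors of c14: {c1, c11, c12, c14, c2, c3, c6, c8}.
Common ancestors: {c11, c12, c6}.
Among these, c11 is not an ancestor of any other common ancestor — it is the merge base.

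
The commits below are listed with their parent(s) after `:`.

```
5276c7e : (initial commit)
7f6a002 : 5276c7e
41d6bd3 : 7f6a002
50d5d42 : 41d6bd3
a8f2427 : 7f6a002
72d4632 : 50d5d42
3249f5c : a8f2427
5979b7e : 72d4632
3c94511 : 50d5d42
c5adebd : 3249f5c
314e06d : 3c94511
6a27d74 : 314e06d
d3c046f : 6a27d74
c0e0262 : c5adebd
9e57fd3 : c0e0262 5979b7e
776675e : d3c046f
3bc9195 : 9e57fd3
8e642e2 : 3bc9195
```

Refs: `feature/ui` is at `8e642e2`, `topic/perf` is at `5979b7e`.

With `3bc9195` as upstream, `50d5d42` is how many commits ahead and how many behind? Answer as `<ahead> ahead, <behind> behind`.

0 ahead, 8 behind

Reachable from 50d5d42: {41d6bd3, 50d5d42, 5276c7e, 7f6a002}.
Reachable from 3bc9195: {3249f5c, 3bc9195, 41d6bd3, 50d5d42, 5276c7e, 5979b7e, 72d4632, 7f6a002, 9e57fd3, a8f2427, c0e0262, c5adebd}.
Only in 50d5d42's history (ahead): {} — 0.
Only in 3bc9195's history (behind): {3249f5c, 3bc9195, 5979b7e, 72d4632, 9e57fd3, a8f2427, c0e0262, c5adebd} — 8.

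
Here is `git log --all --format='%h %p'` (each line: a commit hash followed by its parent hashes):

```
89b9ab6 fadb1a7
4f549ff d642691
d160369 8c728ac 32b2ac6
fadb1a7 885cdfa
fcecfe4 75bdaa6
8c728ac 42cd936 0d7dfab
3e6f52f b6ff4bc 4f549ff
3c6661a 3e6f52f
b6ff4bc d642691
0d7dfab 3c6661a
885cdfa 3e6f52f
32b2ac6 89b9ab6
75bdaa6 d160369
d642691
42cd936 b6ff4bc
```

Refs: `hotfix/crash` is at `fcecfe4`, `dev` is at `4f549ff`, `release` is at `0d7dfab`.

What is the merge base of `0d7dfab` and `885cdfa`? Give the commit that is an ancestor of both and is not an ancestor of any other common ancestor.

3e6f52f

Ancestors of 0d7dfab: {0d7dfab, 3c6661a, 3e6f52f, 4f549ff, b6ff4bc, d642691}.
Ancestors of 885cdfa: {3e6f52f, 4f549ff, 885cdfa, b6ff4bc, d642691}.
Common ancestors: {3e6f52f, 4f549ff, b6ff4bc, d642691}.
Among these, 3e6f52f is not an ancestor of any other common ancestor — it is the merge base.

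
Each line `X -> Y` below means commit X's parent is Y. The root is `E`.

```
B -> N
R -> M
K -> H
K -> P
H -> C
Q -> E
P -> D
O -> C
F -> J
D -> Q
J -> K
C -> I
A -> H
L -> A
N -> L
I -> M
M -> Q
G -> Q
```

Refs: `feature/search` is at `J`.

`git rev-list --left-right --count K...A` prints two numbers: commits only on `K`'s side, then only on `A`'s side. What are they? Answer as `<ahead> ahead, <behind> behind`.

Reachable from K: {C, D, E, H, I, K, M, P, Q}.
Reachable from A: {A, C, E, H, I, M, Q}.
Only in K's history (ahead): {D, K, P} — 3.
Only in A's history (behind): {A} — 1.

3 ahead, 1 behind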